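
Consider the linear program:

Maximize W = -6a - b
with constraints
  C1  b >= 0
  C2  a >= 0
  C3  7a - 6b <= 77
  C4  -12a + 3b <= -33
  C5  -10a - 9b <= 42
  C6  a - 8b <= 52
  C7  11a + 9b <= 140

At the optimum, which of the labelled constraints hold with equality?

Feasible corners and W = -6a - b:
  (11, 0) → W = -66
  (11/4, 0) → W = -33/2
  (511/43, 133/129) → W = -217/3
  (239/47, 439/47) → W = -1873/47

The maximum is at (11/4, 0). Substituting into each constraint, equality holds for C1 and C4; the remaining constraints have slack.

C1 and C4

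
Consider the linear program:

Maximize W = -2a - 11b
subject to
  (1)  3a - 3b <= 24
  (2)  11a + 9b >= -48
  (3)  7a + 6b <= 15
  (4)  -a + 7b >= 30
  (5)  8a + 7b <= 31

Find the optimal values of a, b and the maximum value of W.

a = -303/43, b = 141/43, maximum W = -945/43

Extreme points and W = -2a - 11b:
  (-303/43, 141/43) → W = -945/43
  (-123, 145) → W = -1349
  (-15/11, 45/11) → W = -465/11
  (-81, 97) → W = -905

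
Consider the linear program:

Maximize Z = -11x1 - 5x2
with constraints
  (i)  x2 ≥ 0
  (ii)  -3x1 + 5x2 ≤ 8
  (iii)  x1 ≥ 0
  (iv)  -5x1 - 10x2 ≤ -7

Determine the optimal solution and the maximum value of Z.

Feasible corners and Z = -11x1 - 5x2:
  (7/5, 0) → Z = -77/5
  (0, 8/5) → Z = -8
  (0, 7/10) → Z = -7/2
The feasible region is unbounded (it extends along (5, 3), (1, 0)), but Z strictly decreases along every unbounded feasible direction, so there is no improving ray and the maximum is attained at a vertex.

x1 = 0, x2 = 7/10, maximum Z = -7/2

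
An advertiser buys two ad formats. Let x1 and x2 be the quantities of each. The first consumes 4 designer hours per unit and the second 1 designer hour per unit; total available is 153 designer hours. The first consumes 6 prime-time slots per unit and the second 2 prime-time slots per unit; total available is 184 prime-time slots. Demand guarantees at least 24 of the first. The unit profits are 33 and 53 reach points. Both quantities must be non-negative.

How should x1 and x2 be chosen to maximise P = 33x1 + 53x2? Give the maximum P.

x1 = 24, x2 = 20, maximum P = 1852

At the optimal vertex, 6x1 + 2x2 = 184 and x1 = 24.
Solving simultaneously gives x1 = 24, x2 = 20.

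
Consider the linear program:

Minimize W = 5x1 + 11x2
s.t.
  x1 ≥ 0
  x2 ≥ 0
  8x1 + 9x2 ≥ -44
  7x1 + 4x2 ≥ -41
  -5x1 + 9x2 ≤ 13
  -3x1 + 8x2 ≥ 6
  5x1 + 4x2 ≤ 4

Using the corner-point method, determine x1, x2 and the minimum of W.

Vertices and W = 5x1 + 11x2:
  (0, 3/4) → W = 33/4
  (0, 1) → W = 11
  (2/13, 21/26) → W = 251/26

The binding constraints are x1 = 0 and -3x1 + 8x2 = 6.
Solving simultaneously gives x1 = 0, x2 = 3/4.

x1 = 0, x2 = 3/4, minimum W = 33/4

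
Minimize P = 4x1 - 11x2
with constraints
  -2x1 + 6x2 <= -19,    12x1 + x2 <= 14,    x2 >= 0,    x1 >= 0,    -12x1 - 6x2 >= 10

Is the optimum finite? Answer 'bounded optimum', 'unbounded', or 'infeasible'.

infeasible

The boundaries -2x1 + 6x2 = -19 and x1 = 0 meet at (0, -19/6), but that point violates x2 ≥ 0. Every candidate vertex is excluded by some other constraint, so the feasible region is empty.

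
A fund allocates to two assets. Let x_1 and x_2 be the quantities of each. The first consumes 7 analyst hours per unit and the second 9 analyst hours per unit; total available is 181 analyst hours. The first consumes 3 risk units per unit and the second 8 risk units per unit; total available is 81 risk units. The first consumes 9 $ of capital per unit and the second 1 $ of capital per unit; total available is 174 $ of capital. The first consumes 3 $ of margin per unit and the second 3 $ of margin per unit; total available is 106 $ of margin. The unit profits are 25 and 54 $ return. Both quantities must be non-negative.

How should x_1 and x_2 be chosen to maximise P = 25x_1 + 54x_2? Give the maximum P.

x_1 = 19, x_2 = 3, maximum P = 637

Feasible corners and P = 25x_1 + 54x_2:
  (0, 0) → P = 0
  (0, 81/8) → P = 2187/4
  (58/3, 0) → P = 1450/3
  (19, 3) → P = 637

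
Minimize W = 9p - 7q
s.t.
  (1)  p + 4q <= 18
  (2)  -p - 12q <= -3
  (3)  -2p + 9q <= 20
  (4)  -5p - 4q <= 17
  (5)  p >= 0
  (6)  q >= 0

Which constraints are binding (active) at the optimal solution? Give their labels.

(3) and (5)

Vertices and W = 9p - 7q:
  (82/17, 56/17) → W = 346/17
  (18, 0) → W = 162
  (0, 1/4) → W = -7/4
  (3, 0) → W = 27
  (0, 20/9) → W = -140/9

The minimum is at (0, 20/9). Substituting into each constraint, equality holds for (3) and (5); the remaining constraints have slack.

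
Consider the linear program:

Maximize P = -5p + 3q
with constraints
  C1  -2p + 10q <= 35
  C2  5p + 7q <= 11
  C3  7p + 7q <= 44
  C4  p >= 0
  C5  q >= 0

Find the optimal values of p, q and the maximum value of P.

p = 0, q = 11/7, maximum P = 33/7

Extreme points and P = -5p + 3q:
  (0, 11/7) → P = 33/7
  (11/5, 0) → P = -11
  (0, 0) → P = 0

At the optimal vertex, 5p + 7q = 11 and p = 0.
Solving simultaneously gives p = 0, q = 11/7.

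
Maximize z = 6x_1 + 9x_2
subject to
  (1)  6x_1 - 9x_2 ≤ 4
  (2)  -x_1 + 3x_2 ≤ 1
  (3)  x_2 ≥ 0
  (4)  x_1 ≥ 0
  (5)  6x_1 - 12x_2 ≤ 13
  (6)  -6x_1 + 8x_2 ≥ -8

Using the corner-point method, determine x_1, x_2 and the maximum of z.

Extreme points and z = 6x_1 + 9x_2:
  (7/3, 10/9) → z = 24
  (2/3, 0) → z = 4
  (0, 1/3) → z = 3
  (0, 0) → z = 0

The optimum lies where 6x_1 - 9x_2 = 4 and -x_1 + 3x_2 = 1.
Solving simultaneously gives x_1 = 7/3, x_2 = 10/9.

x_1 = 7/3, x_2 = 10/9, maximum z = 24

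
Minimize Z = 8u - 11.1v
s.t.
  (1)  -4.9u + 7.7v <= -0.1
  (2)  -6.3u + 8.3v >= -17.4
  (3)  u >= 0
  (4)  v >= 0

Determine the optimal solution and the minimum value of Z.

u = 1/49, v = 0, minimum Z = 8/49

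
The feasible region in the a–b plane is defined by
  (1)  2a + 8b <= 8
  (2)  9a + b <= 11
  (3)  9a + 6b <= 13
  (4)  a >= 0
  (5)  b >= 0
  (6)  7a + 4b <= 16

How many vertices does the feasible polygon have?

5

The feasible vertices (each the meet of two boundaries and inside every other half-plane) are:
  (14/15, 23/30)
  (0, 1)
  (53/45, 2/5)
  (11/9, 0)
  (0, 0)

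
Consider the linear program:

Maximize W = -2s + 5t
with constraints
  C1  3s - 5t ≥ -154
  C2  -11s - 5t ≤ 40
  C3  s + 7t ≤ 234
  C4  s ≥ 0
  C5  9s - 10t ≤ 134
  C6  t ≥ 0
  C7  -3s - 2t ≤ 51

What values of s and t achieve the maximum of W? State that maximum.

Extreme points and W = -2s + 5t:
  (46/13, 428/13) → W = 2048/13
  (0, 154/5) → W = 154
  (3278/73, 1972/73) → W = 3304/73
  (0, 0) → W = 0
  (134/9, 0) → W = -268/9

s = 46/13, t = 428/13, maximum W = 2048/13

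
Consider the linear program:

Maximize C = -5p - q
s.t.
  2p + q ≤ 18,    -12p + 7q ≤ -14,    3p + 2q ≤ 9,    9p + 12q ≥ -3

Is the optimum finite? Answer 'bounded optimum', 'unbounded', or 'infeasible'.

bounded optimum

Vertices and C = -5p - q:
  (91/45, 22/15) → C = -521/45
  (49/69, -18/23) → C = -191/69
  (19/3, -5) → C = -80/3
The feasible region has finitely many vertices and no improving ray; the maximum is -191/69 at (49/69, -18/23).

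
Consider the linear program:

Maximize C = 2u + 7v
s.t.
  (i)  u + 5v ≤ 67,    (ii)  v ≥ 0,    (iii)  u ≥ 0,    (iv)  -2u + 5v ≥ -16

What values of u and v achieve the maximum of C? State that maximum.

u = 83/3, v = 118/15, maximum C = 552/5

Vertices and C = 2u + 7v:
  (0, 67/5) → C = 469/5
  (83/3, 118/15) → C = 552/5
  (0, 0) → C = 0
  (8, 0) → C = 16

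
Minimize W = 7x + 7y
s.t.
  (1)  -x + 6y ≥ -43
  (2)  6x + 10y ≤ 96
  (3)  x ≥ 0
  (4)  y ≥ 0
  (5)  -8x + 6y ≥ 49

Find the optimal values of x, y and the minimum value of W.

x = 0, y = 49/6, minimum W = 343/6

Vertices and W = 7x + 7y:
  (0, 48/5) → W = 336/5
  (43/58, 531/58) → W = 2009/29
  (0, 49/6) → W = 343/6

At the optimal vertex, x = 0 and -8x + 6y = 49.
Solving simultaneously gives x = 0, y = 49/6.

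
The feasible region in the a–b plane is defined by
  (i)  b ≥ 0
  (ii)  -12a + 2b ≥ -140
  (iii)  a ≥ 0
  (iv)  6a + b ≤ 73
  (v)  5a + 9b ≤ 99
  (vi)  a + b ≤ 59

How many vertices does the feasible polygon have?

Pairwise boundary intersections that survive every other constraint:
  (35/3, 0)
  (0, 0)
  (143/12, 3/2)
  (0, 11)
  (558/49, 229/49)

5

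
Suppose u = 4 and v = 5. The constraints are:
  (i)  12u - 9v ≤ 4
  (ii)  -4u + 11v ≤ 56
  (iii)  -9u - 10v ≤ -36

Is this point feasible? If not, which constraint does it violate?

(i): 3 ≤ 4 ✓
(ii): 39 ≤ 56 ✓
(iii): -86 ≤ -36 ✓

feasible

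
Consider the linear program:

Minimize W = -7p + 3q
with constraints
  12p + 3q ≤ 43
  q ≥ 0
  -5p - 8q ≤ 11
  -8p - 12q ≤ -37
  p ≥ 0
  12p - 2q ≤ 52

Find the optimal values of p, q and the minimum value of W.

Extreme points and W = -7p + 3q:
  (27/8, 5/6) → W = -169/8
  (0, 43/3) → W = 43
  (0, 37/12) → W = 37/4

At the optimal vertex, 12p + 3q = 43 and -8p - 12q = -37.
Solving simultaneously gives p = 27/8, q = 5/6.

p = 27/8, q = 5/6, minimum W = -169/8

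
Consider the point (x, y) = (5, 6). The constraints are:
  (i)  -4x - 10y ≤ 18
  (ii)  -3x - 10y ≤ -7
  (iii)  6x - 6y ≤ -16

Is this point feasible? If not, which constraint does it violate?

Constraint (iii): 6x - 6y = -6, which is not ≤ -16. All other constraints are satisfied.

not feasible — violates (iii)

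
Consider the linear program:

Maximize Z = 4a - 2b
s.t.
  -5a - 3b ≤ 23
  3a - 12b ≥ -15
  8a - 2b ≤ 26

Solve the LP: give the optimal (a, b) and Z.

a = 16/17, b = -157/17, maximum Z = 378/17

Corner points and Z = 4a - 2b:
  (-107/23, 2/23) → Z = -432/23
  (16/17, -157/17) → Z = 378/17
  (19/5, 11/5) → Z = 54/5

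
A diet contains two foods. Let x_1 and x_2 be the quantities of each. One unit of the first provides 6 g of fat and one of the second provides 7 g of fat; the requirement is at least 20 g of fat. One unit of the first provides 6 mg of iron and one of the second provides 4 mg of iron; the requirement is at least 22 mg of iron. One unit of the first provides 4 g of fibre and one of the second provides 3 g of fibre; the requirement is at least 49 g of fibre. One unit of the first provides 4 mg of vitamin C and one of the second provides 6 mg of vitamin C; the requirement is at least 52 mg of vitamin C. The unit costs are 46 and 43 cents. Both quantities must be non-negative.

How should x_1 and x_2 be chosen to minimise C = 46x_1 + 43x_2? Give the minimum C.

Corner points and C = 46x_1 + 43x_2:
  (0, 49/3) → C = 2107/3
  (13, 0) → C = 598
  (23/2, 1) → C = 572
The feasible region is unbounded (it extends along (0, 1), (1, 0)), but C strictly increases along every unbounded feasible direction, so there is no improving ray and the minimum is attained at a vertex.

At the optimal vertex, 4x_1 + 3x_2 = 49 and 4x_1 + 6x_2 = 52.
Solving simultaneously gives x_1 = 23/2, x_2 = 1.

x_1 = 23/2, x_2 = 1, minimum C = 572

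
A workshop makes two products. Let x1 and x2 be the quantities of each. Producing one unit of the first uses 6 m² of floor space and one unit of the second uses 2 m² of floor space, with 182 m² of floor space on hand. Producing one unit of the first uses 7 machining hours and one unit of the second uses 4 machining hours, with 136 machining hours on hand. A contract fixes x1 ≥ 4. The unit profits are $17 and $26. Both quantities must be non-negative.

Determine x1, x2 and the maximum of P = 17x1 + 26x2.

Vertices and P = 17x1 + 26x2:
  (136/7, 0) → P = 2312/7
  (4, 0) → P = 68
  (4, 27) → P = 770

The optimum lies where 7x1 + 4x2 = 136 and x1 = 4.
Solving simultaneously gives x1 = 4, x2 = 27.

x1 = 4, x2 = 27, maximum P = 770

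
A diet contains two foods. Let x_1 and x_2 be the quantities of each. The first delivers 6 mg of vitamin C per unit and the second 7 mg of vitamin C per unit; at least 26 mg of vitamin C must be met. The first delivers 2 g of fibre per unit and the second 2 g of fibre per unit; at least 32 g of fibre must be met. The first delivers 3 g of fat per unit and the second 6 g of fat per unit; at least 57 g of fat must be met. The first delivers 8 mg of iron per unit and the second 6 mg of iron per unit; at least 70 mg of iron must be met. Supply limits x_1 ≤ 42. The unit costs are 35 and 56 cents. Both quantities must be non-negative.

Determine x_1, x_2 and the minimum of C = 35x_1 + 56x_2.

x_1 = 13, x_2 = 3, minimum C = 623

Extreme points and C = 35x_1 + 56x_2:
  (0, 16) → C = 896
  (19, 0) → C = 665
  (42, 0) → C = 1470
  (13, 3) → C = 623
The feasible region is unbounded (it extends along (0, 1)), but C strictly increases along every unbounded feasible direction, so there is no improving ray and the minimum is attained at a vertex.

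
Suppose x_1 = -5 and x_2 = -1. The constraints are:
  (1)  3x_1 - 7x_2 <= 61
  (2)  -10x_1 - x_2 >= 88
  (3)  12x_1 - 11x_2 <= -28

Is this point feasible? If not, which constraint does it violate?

not feasible — violates (2)

Constraint (2): -10x_1 - x_2 = 51, which is not ≥ 88. All other constraints are satisfied.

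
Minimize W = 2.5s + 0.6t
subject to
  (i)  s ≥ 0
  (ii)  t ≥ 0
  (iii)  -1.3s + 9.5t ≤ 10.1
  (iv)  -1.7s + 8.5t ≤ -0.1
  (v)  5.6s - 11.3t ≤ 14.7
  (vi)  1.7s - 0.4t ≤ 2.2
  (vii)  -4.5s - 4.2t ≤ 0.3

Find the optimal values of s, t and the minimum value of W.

Vertices and W = 2.5s + 0.6t:
  (1/17, 0) → W = 5/34
  (22/17, 0) → W = 55/17
  (622/459, 7/27) → W = 8132/2295

The binding constraints are t = 0 and -1.7s + 8.5t = -0.1.
Solving simultaneously gives s = 1/17, t = 0.

s = 1/17, t = 0, minimum W = 5/34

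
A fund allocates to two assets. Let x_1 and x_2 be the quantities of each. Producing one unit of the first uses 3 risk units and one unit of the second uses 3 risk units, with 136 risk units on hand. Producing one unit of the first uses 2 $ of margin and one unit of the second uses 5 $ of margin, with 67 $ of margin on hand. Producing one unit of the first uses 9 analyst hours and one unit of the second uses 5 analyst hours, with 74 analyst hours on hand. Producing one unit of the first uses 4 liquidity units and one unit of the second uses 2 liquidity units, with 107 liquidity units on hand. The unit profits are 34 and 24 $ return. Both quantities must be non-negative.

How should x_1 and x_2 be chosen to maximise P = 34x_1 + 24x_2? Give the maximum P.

Feasible corners and P = 34x_1 + 24x_2:
  (0, 0) → P = 0
  (0, 67/5) → P = 1608/5
  (74/9, 0) → P = 2516/9
  (1, 13) → P = 346

x_1 = 1, x_2 = 13, maximum P = 346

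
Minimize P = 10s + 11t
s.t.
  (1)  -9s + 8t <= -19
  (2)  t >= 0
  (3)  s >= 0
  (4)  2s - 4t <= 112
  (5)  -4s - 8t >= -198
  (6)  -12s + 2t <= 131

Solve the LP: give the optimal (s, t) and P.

Vertices and P = 10s + 11t:
  (19/9, 0) → P = 190/9
  (217/13, 853/52) → P = 18063/52
  (99/2, 0) → P = 495

At the optimal vertex, -9s + 8t = -19 and t = 0.
Solving simultaneously gives s = 19/9, t = 0.

s = 19/9, t = 0, minimum P = 190/9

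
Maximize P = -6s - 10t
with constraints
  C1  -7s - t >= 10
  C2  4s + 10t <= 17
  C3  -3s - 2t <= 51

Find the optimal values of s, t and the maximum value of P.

Feasible corners and P = -6s - 10t:
  (-39/22, 53/22) → P = -148/11
  (31/11, -327/11) → P = 3084/11
  (-272/11, 255/22) → P = 357/11

At the optimal vertex, -7s - t = 10 and -3s - 2t = 51.
Solving simultaneously gives s = 31/11, t = -327/11.

s = 31/11, t = -327/11, maximum P = 3084/11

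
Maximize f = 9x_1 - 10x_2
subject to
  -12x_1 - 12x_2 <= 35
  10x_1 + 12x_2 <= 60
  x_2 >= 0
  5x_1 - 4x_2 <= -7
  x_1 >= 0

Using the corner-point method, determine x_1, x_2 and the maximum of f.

Corner points and f = 9x_1 - 10x_2:
  (39/25, 37/10) → f = -574/25
  (0, 5) → f = -50
  (0, 7/4) → f = -35/2

At the optimal vertex, 5x_1 - 4x_2 = -7 and x_1 = 0.
Solving simultaneously gives x_1 = 0, x_2 = 7/4.

x_1 = 0, x_2 = 7/4, maximum f = -35/2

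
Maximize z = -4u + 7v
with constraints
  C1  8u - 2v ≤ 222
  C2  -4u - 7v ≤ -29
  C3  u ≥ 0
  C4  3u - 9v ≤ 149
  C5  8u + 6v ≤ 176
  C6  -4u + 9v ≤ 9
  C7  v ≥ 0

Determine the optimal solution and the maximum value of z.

u = 99/32, v = 19/8, maximum z = 17/4

Vertices and z = -4u + 7v:
  (99/32, 19/8) → z = 17/4
  (29/4, 0) → z = -29
  (255/16, 97/12) → z = -43/6
  (22, 0) → z = -88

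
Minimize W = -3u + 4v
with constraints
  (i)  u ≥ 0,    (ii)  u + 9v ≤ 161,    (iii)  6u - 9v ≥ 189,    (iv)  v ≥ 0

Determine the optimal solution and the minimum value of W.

u = 161, v = 0, minimum W = -483

Feasible corners and W = -3u + 4v:
  (50, 37/3) → W = -302/3
  (161, 0) → W = -483
  (63/2, 0) → W = -189/2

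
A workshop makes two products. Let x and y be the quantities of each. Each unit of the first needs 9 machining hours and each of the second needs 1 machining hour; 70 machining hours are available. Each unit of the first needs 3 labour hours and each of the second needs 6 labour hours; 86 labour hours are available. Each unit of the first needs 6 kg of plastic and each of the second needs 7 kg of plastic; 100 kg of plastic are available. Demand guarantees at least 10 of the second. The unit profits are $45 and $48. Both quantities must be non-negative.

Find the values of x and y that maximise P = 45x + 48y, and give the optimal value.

x = 5, y = 10, maximum P = 705

Feasible corners and P = 45x + 48y:
  (0, 100/7) → P = 4800/7
  (0, 10) → P = 480
  (5, 10) → P = 705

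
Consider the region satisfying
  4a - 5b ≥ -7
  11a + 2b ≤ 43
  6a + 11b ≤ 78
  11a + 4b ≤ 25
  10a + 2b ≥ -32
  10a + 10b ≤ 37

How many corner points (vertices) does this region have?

5

Pairwise boundary intersections that survive every other constraint:
  (-3, -1)
  (23/18, 109/45)
  (61/11, -9)
  (75, -391)
  (51/35, 157/70)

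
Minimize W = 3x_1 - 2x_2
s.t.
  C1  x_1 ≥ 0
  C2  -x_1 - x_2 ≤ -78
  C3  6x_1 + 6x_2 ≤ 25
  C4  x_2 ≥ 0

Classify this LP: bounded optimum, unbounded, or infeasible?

infeasible

Constraints -x_1 - x_2 ≤ -78 and 6x_1 + 6x_2 ≤ 25 have parallel boundaries but demand opposite sides — no point can satisfy both, so the region is empty.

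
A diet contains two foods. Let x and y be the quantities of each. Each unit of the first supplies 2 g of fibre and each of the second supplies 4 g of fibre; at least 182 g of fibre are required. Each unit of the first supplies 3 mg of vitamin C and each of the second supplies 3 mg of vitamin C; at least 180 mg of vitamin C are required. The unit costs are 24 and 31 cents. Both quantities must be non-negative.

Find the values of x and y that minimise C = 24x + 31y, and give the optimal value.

Vertices and C = 24x + 31y:
  (0, 60) → C = 1860
  (91, 0) → C = 2184
  (29, 31) → C = 1657
The feasible region is unbounded (it extends along (0, 1), (1, 0)), but C strictly increases along every unbounded feasible direction, so there is no improving ray and the minimum is attained at a vertex.

The optimum lies where 2x + 4y = 182 and 3x + 3y = 180.
Solving simultaneously gives x = 29, y = 31.

x = 29, y = 31, minimum C = 1657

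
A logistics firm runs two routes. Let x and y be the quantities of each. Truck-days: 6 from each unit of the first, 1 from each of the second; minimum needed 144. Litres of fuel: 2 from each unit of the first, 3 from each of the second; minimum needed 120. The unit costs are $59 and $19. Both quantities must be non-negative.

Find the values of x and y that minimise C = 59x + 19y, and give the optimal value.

Extreme points and C = 59x + 19y:
  (0, 144) → C = 2736
  (60, 0) → C = 3540
  (39/2, 27) → C = 3327/2
The feasible region is unbounded (it extends along (0, 1), (1, 0)), but C strictly increases along every unbounded feasible direction, so there is no improving ray and the minimum is attained at a vertex.

x = 39/2, y = 27, minimum C = 3327/2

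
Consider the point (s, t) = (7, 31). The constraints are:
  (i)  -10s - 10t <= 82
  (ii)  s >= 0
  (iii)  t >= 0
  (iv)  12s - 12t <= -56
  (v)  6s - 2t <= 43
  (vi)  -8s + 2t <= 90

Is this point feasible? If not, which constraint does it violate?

feasible

(i): -380 ≤ 82 ✓
(ii): 7 ≥ 0 ✓
(iii): 31 ≥ 0 ✓
(iv): -288 ≤ -56 ✓
(v): -20 ≤ 43 ✓
(vi): 6 ≤ 90 ✓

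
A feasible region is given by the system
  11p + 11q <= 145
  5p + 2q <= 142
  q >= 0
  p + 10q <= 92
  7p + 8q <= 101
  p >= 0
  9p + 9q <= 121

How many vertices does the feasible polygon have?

Of the 20 pairwise boundary intersections, those satisfying every inequality are:
  (145/11, 0)
  (49/11, 96/11)
  (0, 0)
  (137/31, 543/62)
  (0, 46/5)

5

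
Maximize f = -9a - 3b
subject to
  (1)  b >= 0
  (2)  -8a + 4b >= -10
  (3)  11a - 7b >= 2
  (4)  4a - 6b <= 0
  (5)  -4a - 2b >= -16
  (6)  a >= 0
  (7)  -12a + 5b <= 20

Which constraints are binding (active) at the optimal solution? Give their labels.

(3) and (4)

Vertices and f = -9a - 3b:
  (15/8, 5/4) → f = -165/8
  (21/8, 11/4) → f = -255/8
  (6/19, 4/19) → f = -66/19
  (58/25, 84/25) → f = -774/25

The maximum is at (6/19, 4/19). Substituting into each constraint, equality holds for (3) and (4); the remaining constraints have slack.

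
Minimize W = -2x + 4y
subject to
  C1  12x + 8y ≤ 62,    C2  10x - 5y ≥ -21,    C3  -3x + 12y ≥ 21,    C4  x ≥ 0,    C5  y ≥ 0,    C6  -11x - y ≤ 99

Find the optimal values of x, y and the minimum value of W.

x = 24/7, y = 73/28, minimum W = 25/7

Feasible corners and W = -2x + 4y:
  (71/70, 218/35) → W = 801/35
  (24/7, 73/28) → W = 25/7
  (0, 21/5) → W = 84/5
  (0, 7/4) → W = 7

At the optimal vertex, 12x + 8y = 62 and -3x + 12y = 21.
Solving simultaneously gives x = 24/7, y = 73/28.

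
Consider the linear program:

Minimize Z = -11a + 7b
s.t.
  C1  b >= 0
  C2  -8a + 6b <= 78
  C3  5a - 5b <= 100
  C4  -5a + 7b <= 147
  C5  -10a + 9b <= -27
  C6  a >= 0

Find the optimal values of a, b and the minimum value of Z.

a = 287/2, b = 247/2, minimum Z = -714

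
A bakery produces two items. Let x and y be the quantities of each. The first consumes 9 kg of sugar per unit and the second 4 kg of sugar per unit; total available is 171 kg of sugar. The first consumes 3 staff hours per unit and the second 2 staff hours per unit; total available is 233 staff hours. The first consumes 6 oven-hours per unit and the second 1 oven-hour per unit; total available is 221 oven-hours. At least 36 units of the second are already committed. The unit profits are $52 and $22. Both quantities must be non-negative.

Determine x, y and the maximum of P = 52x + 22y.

x = 3, y = 36, maximum P = 948

Corner points and P = 52x + 22y:
  (0, 171/4) → P = 1881/2
  (0, 36) → P = 792
  (3, 36) → P = 948

At the optimal vertex, 9x + 4y = 171 and y = 36.
Solving simultaneously gives x = 3, y = 36.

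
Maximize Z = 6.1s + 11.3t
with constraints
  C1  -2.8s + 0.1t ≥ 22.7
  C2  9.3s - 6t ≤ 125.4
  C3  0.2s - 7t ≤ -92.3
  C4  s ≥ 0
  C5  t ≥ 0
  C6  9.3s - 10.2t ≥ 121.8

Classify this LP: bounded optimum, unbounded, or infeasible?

The boundaries -2.8s + 0.1t = 22.7 and s = 0 meet at (0, 227), but that point violates 9.3s - 10.2t ≥ 121.8. Every candidate vertex is excluded by some other constraint, so the feasible region is empty.

infeasible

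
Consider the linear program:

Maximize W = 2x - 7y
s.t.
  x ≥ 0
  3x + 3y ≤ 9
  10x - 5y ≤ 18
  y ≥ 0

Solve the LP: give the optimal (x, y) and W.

x = 9/5, y = 0, maximum W = 18/5

Corner points and W = 2x - 7y:
  (0, 3) → W = -21
  (0, 0) → W = 0
  (11/5, 4/5) → W = -6/5
  (9/5, 0) → W = 18/5

The binding constraints are 10x - 5y = 18 and y = 0.
Solving simultaneously gives x = 9/5, y = 0.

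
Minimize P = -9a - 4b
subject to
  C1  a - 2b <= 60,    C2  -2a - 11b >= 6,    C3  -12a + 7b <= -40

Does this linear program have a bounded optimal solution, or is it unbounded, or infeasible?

Extreme points and P = -9a - 4b:
  (216/5, -42/5) → P = -1776/5
  (-20, -40) → P = 340
  (199/73, -76/73) → P = -1487/73
The feasible region has finitely many vertices and no improving ray; the minimum is -1776/5 at (216/5, -42/5).

bounded optimum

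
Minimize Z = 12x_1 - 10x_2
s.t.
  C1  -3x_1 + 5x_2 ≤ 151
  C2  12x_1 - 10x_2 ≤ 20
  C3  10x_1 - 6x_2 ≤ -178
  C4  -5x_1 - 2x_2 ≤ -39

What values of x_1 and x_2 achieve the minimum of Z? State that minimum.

x_1 = -107/31, x_2 = 872/31, minimum Z = -10004/31

Feasible corners and Z = 12x_1 - 10x_2:
  (1/2, 61/2) → Z = -299
  (-107/31, 872/31) → Z = -10004/31
  (-61/25, 128/5) → Z = -7132/25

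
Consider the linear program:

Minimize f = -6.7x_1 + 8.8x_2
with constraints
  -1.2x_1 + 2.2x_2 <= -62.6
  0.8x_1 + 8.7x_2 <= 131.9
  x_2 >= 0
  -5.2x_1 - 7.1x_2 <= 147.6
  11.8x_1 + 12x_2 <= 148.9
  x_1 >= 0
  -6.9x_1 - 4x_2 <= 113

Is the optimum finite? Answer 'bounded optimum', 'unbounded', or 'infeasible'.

infeasible

The boundaries -1.2x_1 + 2.2x_2 = -62.6 and 0.8x_1 + 8.7x_2 = 131.9 meet at (4174/61, 541/61), but that point violates 11.8x_1 + 12x_2 ≤ 148.9. Every candidate vertex is excluded by some other constraint, so the feasible region is empty.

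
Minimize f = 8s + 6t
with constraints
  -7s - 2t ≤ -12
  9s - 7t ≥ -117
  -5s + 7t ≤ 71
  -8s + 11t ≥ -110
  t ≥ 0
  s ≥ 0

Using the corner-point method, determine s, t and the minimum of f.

Vertices and f = 8s + 6t:
  (12/7, 0) → f = 96/7
  (0, 6) → f = 36
  (1551, 1118) → f = 19116
  (0, 71/7) → f = 426/7
  (55/4, 0) → f = 110

The optimum lies where -7s - 2t = -12 and t = 0.
Solving simultaneously gives s = 12/7, t = 0.

s = 12/7, t = 0, minimum f = 96/7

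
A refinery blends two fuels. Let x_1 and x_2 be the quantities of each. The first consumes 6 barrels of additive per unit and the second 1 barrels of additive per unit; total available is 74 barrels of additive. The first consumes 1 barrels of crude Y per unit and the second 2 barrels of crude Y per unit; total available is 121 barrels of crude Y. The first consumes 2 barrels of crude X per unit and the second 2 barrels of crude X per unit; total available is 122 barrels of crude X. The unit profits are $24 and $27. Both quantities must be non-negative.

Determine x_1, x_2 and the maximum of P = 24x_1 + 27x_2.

Vertices and P = 24x_1 + 27x_2:
  (0, 0) → P = 0
  (0, 121/2) → P = 3267/2
  (37/3, 0) → P = 296
  (13/5, 292/5) → P = 8196/5
  (1, 60) → P = 1644

x_1 = 1, x_2 = 60, maximum P = 1644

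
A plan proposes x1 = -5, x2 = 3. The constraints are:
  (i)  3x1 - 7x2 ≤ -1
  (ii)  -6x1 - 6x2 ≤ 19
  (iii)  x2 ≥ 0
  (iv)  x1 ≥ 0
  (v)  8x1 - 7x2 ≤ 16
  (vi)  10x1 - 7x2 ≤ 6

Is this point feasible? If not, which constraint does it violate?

not feasible — violates (iv)

Constraint (iv): x1 = -5, which is not ≥ 0. All other constraints are satisfied.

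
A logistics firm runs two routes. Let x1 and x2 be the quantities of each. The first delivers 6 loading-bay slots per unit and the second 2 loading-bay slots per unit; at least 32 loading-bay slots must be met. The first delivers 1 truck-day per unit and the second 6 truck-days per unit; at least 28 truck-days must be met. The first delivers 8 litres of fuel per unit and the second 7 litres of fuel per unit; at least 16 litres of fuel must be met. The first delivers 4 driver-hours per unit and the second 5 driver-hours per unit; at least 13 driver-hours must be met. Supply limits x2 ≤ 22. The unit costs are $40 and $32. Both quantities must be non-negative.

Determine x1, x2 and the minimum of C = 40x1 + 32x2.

x1 = 4, x2 = 4, minimum C = 288

Corner points and C = 40x1 + 32x2:
  (0, 16) → C = 512
  (0, 22) → C = 704
  (28, 0) → C = 1120
  (4, 4) → C = 288
The feasible region is unbounded (it extends along (1, 0)), but C strictly increases along every unbounded feasible direction, so there is no improving ray and the minimum is attained at a vertex.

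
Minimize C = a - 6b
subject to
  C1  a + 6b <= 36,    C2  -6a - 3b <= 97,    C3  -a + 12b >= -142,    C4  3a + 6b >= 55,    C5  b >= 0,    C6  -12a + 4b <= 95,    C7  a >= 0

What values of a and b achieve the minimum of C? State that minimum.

a = 19/2, b = 53/12, minimum C = -17

Vertices and C = a - 6b:
  (19/2, 53/12) → C = -17
  (36, 0) → C = 36
  (55/3, 0) → C = 55/3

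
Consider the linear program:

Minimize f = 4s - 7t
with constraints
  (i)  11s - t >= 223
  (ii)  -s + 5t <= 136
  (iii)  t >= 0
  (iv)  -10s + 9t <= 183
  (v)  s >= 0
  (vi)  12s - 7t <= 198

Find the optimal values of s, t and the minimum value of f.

s = 139/6, t = 191/6, minimum f = -781/6

The optimum lies where 11s - t = 223 and -s + 5t = 136.
Solving simultaneously gives s = 139/6, t = 191/6.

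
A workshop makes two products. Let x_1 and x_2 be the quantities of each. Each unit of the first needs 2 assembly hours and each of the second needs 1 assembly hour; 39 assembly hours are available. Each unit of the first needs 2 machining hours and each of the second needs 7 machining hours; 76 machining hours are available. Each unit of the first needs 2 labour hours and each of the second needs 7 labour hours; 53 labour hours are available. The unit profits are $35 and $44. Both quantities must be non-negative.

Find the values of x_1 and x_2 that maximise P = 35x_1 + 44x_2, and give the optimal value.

Vertices and P = 35x_1 + 44x_2:
  (0, 0) → P = 0
  (0, 53/7) → P = 2332/7
  (39/2, 0) → P = 1365/2
  (55/3, 7/3) → P = 2233/3

The optimum lies where 2x_1 + x_2 = 39 and 2x_1 + 7x_2 = 53.
Solving simultaneously gives x_1 = 55/3, x_2 = 7/3.

x_1 = 55/3, x_2 = 7/3, maximum P = 2233/3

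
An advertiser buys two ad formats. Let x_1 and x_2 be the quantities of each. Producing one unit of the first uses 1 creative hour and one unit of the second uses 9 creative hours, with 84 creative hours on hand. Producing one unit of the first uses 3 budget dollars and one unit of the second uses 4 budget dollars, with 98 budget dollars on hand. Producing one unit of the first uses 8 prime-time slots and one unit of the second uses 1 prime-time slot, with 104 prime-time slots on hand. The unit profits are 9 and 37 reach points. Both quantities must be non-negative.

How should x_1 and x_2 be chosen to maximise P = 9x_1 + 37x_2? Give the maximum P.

x_1 = 12, x_2 = 8, maximum P = 404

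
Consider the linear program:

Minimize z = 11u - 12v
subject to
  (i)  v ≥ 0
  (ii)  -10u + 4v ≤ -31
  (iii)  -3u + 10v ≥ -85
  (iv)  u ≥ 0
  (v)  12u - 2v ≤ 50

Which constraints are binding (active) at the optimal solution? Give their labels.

(ii) and (v)

Extreme points and z = 11u - 12v:
  (31/10, 0) → z = 341/10
  (25/6, 0) → z = 275/6
  (69/14, 32/7) → z = -9/14

The minimum is at (69/14, 32/7). Substituting into each constraint, equality holds for (ii) and (v); the remaining constraints have slack.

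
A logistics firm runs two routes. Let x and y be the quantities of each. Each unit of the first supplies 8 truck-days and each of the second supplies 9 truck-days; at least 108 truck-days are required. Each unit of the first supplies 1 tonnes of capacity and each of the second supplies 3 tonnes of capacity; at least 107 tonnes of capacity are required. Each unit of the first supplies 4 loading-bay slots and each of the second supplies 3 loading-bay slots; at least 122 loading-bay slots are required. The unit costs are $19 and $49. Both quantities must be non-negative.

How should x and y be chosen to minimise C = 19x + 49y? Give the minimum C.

The feasible region is unbounded (it extends along (0, 1), (1, 0)), but C strictly increases along every unbounded feasible direction, so there is no improving ray and the minimum is attained at a vertex.

x = 5, y = 34, minimum C = 1761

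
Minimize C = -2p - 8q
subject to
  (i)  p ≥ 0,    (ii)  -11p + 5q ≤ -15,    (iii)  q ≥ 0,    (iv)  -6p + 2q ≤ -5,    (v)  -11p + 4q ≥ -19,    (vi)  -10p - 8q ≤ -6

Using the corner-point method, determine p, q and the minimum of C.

p = 35/11, q = 4, minimum C = -422/11

Corner points and C = -2p - 8q:
  (15/11, 0) → C = -30/11
  (35/11, 4) → C = -422/11
  (19/11, 0) → C = -38/11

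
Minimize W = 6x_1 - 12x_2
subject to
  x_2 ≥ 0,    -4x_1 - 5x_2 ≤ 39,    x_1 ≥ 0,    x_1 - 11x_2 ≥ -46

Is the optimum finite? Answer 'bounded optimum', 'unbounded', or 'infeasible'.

Corner points and W = 6x_1 - 12x_2:
  (0, 0) → W = 0
  (0, 46/11) → W = -552/11
The feasible region has finitely many vertices and no improving ray; the minimum is -552/11 at (0, 46/11).

bounded optimum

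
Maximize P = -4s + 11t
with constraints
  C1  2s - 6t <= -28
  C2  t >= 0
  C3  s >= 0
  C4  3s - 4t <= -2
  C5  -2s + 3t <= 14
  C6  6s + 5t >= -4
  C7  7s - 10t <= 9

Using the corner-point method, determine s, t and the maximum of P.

s = 50, t = 38, maximum P = 218

Feasible corners and P = -4s + 11t:
  (0, 14/3) → P = 154/3
  (10, 8) → P = 48
  (50, 38) → P = 218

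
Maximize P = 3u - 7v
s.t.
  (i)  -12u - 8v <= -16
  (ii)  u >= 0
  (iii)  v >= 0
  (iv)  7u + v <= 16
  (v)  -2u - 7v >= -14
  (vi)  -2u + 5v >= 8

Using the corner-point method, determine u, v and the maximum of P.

Feasible corners and P = 3u - 7v:
  (0, 2) → P = -14
  (4/19, 32/19) → P = -212/19
  (7/12, 11/6) → P = -133/12

The optimum lies where -2u - 7v = -14 and -2u + 5v = 8.
Solving simultaneously gives u = 7/12, v = 11/6.

u = 7/12, v = 11/6, maximum P = -133/12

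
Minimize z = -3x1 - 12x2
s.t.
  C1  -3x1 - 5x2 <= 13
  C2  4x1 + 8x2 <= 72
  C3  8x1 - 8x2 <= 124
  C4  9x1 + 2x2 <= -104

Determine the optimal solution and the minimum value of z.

x1 = -116, x2 = 67, minimum z = -456

Vertices and z = -3x1 - 12x2:
  (-116, 67) → z = -456
  (-38/3, 5) → z = -22
  (-61/4, 133/8) → z = -615/4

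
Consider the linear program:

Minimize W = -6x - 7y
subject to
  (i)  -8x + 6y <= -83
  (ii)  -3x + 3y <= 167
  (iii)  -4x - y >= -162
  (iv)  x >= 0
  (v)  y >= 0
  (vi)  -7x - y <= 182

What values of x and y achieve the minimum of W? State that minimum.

Corner points and W = -6x - 7y:
  (1055/32, 241/8) → W = -6539/16
  (83/8, 0) → W = -249/4
  (81/2, 0) → W = -243

The optimum lies where -8x + 6y = -83 and -4x - y = -162.
Solving simultaneously gives x = 1055/32, y = 241/8.

x = 1055/32, y = 241/8, minimum W = -6539/16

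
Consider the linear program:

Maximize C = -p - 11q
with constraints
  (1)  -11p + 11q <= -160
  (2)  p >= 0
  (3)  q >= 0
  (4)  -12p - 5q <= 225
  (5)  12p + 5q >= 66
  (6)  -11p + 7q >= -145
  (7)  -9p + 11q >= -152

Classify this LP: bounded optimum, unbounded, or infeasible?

infeasible

The boundaries -11p + 11q = -160 and q = 0 meet at (160/11, 0), but that point violates -11p + 7q ≥ -145. Every candidate vertex is excluded by some other constraint, so the feasible region is empty.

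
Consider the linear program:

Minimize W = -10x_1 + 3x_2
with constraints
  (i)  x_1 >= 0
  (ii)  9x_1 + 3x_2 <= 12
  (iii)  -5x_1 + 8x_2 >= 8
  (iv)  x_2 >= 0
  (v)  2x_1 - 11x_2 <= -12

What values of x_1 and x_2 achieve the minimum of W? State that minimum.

x_1 = 24/29, x_2 = 44/29, minimum W = -108/29

Vertices and W = -10x_1 + 3x_2:
  (0, 4) → W = 12
  (0, 12/11) → W = 36/11
  (24/29, 44/29) → W = -108/29
  (8/39, 44/39) → W = 4/3

The binding constraints are 9x_1 + 3x_2 = 12 and -5x_1 + 8x_2 = 8.
Solving simultaneously gives x_1 = 24/29, x_2 = 44/29.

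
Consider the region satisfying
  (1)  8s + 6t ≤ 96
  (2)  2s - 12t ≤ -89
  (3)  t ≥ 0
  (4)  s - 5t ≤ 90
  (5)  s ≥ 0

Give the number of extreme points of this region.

3

Of the 10 pairwise boundary intersections, those satisfying every inequality are:
  (103/18, 226/27)
  (0, 16)
  (0, 89/12)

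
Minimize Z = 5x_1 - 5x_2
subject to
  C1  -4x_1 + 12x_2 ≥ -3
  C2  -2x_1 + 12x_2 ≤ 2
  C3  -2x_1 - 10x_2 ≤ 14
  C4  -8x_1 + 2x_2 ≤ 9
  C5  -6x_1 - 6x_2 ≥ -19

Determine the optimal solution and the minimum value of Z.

x_1 = -26/23, x_2 = -1/46, minimum Z = -255/46

Vertices and Z = 5x_1 - 5x_2:
  (5/2, 7/12) → Z = 115/12
  (-57/44, -15/22) → Z = -135/44
  (-26/23, -1/46) → Z = -255/46

The optimum lies where -2x_1 + 12x_2 = 2 and -8x_1 + 2x_2 = 9.
Solving simultaneously gives x_1 = -26/23, x_2 = -1/46.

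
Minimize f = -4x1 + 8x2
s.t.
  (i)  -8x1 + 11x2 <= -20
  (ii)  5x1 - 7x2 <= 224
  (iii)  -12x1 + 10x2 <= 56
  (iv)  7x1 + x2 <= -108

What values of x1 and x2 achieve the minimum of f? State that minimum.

x1 = -1316/17, x2 = -1484/17, minimum f = -6608/17

Corner points and f = -4x1 + 8x2:
  (-204/13, -172/13) → f = -560/13
  (-1168/85, -1004/85) → f = -672/17
  (-1316/17, -1484/17) → f = -6608/17
  (-266/27, -1054/27) → f = -2456/9

At the optimal vertex, 5x1 - 7x2 = 224 and -12x1 + 10x2 = 56.
Solving simultaneously gives x1 = -1316/17, x2 = -1484/17.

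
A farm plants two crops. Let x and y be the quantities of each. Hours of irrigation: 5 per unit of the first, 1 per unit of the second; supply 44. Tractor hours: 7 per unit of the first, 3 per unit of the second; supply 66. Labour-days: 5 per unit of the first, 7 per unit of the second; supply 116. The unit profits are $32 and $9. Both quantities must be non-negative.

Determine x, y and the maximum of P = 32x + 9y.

x = 33/4, y = 11/4, maximum P = 1155/4

Feasible corners and P = 32x + 9y:
  (0, 0) → P = 0
  (0, 116/7) → P = 1044/7
  (44/5, 0) → P = 1408/5
  (33/4, 11/4) → P = 1155/4
  (57/17, 241/17) → P = 3993/17

The optimum lies where 5x + y = 44 and 7x + 3y = 66.
Solving simultaneously gives x = 33/4, y = 11/4.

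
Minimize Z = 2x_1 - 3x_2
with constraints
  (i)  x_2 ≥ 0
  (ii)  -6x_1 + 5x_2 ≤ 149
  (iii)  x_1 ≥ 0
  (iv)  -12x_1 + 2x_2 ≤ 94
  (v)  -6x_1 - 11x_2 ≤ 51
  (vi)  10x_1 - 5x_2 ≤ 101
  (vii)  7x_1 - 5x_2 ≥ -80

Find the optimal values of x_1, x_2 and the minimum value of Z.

x_1 = 181/3, x_2 = 1507/15, minimum Z = -2711/15

At the optimal vertex, 10x_1 - 5x_2 = 101 and 7x_1 - 5x_2 = -80.
Solving simultaneously gives x_1 = 181/3, x_2 = 1507/15.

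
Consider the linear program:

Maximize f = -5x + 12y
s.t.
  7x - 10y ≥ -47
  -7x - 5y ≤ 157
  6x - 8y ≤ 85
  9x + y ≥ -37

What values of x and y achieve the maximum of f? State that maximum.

Vertices and f = -5x + 12y:
  (613/2, 877/4) → f = 2197/2
  (-417/97, 164/97) → f = 4053/97
  (-211/78, -329/26) → f = -10789/78

The optimum lies where 7x - 10y = -47 and 6x - 8y = 85.
Solving simultaneously gives x = 613/2, y = 877/4.

x = 613/2, y = 877/4, maximum f = 2197/2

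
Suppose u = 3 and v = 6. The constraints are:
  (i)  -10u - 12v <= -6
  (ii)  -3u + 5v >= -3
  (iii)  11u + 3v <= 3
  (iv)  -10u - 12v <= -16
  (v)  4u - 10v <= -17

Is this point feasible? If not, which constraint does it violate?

not feasible — violates (iii)

Constraint (iii): 11u + 3v = 51, which is not ≤ 3. All other constraints are satisfied.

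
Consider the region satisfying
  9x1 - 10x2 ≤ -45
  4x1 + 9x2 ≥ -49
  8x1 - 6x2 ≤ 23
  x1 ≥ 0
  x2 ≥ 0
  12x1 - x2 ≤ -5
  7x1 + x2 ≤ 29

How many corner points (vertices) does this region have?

Pairwise boundary intersections that survive every other constraint:
  (0, 5)
  (0, 29)
  (24/19, 383/19)

3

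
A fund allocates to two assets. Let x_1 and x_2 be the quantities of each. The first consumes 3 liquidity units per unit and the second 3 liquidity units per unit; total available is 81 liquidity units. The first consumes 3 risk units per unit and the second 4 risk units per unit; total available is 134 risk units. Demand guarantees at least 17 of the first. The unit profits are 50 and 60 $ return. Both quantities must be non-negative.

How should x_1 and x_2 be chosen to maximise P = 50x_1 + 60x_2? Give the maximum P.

Vertices and P = 50x_1 + 60x_2:
  (27, 0) → P = 1350
  (17, 0) → P = 850
  (17, 10) → P = 1450

The optimum lies where 3x_1 + 3x_2 = 81 and x_1 = 17.
Solving simultaneously gives x_1 = 17, x_2 = 10.

x_1 = 17, x_2 = 10, maximum P = 1450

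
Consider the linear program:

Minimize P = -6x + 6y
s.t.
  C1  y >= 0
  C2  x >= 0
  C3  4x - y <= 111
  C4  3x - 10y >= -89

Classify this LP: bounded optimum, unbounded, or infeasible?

Feasible corners and P = -6x + 6y:
  (0, 0) → P = 0
  (111/4, 0) → P = -333/2
  (0, 89/10) → P = 267/5
  (1199/37, 689/37) → P = -3060/37
The feasible region has finitely many vertices and no improving ray; the minimum is -333/2 at (111/4, 0).

bounded optimum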